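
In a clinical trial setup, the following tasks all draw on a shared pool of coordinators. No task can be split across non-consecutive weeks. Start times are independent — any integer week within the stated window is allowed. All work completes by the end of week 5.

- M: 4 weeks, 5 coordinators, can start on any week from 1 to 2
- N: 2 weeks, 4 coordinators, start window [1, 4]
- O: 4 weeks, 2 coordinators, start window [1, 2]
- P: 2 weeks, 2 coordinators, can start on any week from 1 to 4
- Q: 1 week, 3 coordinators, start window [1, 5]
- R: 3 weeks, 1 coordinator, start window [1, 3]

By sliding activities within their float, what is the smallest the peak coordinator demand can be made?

11

Early-start (M@1, N@1, O@1, P@1, Q@1, R@1) gives peak 17: w1:17  w2:14  w3:8  w4:7  w5:0.
Shift P→3, Q→5, R→3.
Schedule M@1, N@1, O@1, P@3, Q@5, R@3: w1:11  w2:11  w3:10  w4:10  w5:4 — peak 11.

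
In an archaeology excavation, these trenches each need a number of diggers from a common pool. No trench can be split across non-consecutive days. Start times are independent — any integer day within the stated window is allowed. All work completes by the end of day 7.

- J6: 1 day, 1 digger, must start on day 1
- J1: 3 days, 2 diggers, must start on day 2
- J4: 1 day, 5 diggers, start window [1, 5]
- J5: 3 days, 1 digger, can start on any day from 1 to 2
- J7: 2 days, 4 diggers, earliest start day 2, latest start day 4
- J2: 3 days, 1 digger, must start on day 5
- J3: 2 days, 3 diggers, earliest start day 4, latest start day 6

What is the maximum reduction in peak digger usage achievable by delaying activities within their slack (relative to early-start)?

0

Early-start peak: d1:7  d2:7  d3:7  d4:5  d5:4  d6:1  d7:1 ⇒ 7.
Leveled (J6@1, J1@2, J4@1, J5@1, J7@2, J2@5, J3@4): d1:7  d2:7  d3:7  d4:5  d5:4  d6:1  d7:1 ⇒ 7.
Reduction 7 − 7 = 0.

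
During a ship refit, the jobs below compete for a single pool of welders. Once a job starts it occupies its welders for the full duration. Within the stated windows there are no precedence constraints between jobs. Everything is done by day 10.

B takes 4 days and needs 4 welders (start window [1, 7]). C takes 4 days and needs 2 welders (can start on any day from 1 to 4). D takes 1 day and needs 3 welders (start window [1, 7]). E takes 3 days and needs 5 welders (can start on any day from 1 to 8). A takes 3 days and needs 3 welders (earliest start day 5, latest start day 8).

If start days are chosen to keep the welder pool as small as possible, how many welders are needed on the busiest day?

Early-start (B@1, C@1, D@1, E@1, A@5) gives peak 14: d1:14  d2:11  d3:11  d4:6  d5:3  d6:3  d7:3  d8:0  d9:0  d10:0.
Shift D→5, E→8.
Schedule B@1, C@1, D@5, E@8, A@5: d1:6  d2:6  d3:6  d4:6  d5:6  d6:3  d7:3  d8:5  d9:5  d10:5 — peak 6.
Total welder-days = 51 over 10 days ⇒ peak ≥ ⌈51/10⌉ = 6, so 6 is optimal.

6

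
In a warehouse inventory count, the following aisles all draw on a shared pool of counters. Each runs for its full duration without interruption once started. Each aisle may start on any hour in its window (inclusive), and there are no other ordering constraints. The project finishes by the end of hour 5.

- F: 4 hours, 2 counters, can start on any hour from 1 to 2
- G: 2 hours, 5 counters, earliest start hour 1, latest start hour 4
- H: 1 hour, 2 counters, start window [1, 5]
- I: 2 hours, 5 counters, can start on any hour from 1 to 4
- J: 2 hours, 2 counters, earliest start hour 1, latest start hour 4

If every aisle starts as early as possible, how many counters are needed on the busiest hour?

16

Early-start schedule: F@1, G@1, H@1, I@1, J@1.
Load per hour: hour 1: 16, hour 2: 14, hour 3: 2, hour 4: 2, hour 5: 0.
Peak is 16.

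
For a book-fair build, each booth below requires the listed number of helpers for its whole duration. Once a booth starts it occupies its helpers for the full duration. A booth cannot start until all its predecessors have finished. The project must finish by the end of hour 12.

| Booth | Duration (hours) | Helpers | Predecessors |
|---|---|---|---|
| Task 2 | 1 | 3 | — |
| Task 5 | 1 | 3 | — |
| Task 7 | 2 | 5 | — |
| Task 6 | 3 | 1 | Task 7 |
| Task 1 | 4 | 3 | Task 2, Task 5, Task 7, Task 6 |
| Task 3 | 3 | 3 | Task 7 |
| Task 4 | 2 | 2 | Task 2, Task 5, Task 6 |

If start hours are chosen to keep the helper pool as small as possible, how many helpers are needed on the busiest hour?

Early-start (Task 2@1, Task 5@1, Task 7@1, Task 6@3, Task 1@6, Task 3@3, Task 4@6) gives peak 11: h1:11  h2:5  h3:4  h4:4  h5:4  h6:5  h7:5  h8:3  h9:3  h10:0  h11:0  h12:0.
Shift Task 5→2, Task 7→3, Task 6→5, Task 1→8, Task 3→5, Task 4→8.
Schedule Task 2@1, Task 5@2, Task 7@3, Task 6@5, Task 1@8, Task 3@5, Task 4@8: h1:3  h2:3  h3:5  h4:5  h5:4  h6:4  h7:4  h8:5  h9:5  h10:3  h11:3  h12:0 — peak 5.

5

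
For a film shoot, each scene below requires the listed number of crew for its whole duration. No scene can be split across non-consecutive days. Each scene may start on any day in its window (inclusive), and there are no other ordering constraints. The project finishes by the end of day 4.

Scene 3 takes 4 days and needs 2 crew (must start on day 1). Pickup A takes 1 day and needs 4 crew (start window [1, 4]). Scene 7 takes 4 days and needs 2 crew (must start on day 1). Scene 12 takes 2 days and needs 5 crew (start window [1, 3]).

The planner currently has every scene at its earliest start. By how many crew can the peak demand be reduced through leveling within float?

4

Early-start peak: d1:13  d2:9  d3:4  d4:4 ⇒ 13.
Leveled (Scene 3@1, Pickup A@1, Scene 7@1, Scene 12@2): d1:8  d2:9  d3:9  d4:4 ⇒ 9.
Reduction 13 − 9 = 4.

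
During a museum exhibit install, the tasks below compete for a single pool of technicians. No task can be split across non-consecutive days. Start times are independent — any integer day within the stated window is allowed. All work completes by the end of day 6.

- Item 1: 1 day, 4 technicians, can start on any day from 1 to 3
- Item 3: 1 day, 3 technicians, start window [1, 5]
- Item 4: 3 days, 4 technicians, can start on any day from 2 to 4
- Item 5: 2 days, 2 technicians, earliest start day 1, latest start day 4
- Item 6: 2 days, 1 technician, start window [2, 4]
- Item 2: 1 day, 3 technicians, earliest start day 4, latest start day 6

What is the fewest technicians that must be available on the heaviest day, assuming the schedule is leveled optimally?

6

Early-start (Item 1@1, Item 3@1, Item 4@2, Item 5@1, Item 6@2, Item 2@4) gives peak 9: d1:9  d2:7  d3:5  d4:7  d5:0  d6:0.
Shift Item 3→2, Item 4→3, Item 2→6.
Schedule Item 1@1, Item 3@2, Item 4@3, Item 5@1, Item 6@2, Item 2@6: d1:6  d2:6  d3:5  d4:4  d5:4  d6:3 — peak 6.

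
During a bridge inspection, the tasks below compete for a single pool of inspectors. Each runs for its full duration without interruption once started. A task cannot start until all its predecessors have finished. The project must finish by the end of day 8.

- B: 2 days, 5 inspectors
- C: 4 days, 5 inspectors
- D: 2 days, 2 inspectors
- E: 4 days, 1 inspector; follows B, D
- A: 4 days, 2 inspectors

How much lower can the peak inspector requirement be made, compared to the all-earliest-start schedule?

7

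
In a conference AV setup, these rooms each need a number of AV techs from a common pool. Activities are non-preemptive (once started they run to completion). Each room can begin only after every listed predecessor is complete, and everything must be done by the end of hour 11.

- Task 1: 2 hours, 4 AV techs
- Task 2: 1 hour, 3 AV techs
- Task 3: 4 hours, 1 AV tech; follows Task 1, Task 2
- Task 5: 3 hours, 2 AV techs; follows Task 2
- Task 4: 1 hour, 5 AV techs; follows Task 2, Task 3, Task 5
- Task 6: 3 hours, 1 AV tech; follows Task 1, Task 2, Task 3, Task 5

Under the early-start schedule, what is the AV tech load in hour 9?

1

At early start, hour 9 has: Task 6.
Demand: 1 = 1.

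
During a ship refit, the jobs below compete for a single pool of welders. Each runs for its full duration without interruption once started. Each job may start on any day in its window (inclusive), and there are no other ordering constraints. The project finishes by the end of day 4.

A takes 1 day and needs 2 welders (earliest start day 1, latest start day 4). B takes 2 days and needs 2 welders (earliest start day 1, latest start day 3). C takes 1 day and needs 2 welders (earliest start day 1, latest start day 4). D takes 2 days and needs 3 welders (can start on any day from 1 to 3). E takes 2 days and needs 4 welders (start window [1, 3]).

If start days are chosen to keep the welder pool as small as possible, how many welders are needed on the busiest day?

6

Early-start (A@1, B@1, C@1, D@1, E@1) gives peak 13: d1:13  d2:9  d3:0  d4:0.
Shift B→2, C→4, E→3.
Schedule A@1, B@2, C@4, D@1, E@3: d1:5  d2:5  d3:6  d4:6 — peak 6.
Total welder-days = 22 over 4 days ⇒ peak ≥ ⌈22/4⌉ = 6, so 6 is optimal.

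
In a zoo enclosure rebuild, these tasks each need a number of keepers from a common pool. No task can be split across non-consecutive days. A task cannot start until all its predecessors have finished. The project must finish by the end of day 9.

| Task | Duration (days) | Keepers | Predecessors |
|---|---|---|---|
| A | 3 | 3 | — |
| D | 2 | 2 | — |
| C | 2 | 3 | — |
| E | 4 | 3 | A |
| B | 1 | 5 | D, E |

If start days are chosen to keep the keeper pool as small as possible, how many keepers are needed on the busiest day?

Early-start (A@1, D@1, C@1, E@4, B@8) gives peak 8: d1:8  d2:8  d3:3  d4:3  d5:3  d6:3  d7:3  d8:5  d9:0.
Shift C→3.
Schedule A@1, D@1, C@3, E@4, B@8: d1:5  d2:5  d3:6  d4:6  d5:3  d6:3  d7:3  d8:5  d9:0 — peak 6.

6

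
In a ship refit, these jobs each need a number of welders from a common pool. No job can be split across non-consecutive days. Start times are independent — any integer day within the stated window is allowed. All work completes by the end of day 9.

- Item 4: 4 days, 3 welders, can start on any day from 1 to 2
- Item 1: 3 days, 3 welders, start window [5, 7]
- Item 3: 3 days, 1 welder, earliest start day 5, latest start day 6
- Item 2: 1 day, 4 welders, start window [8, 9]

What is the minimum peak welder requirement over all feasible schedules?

Schedule Item 4@1, Item 1@5, Item 3@5, Item 2@8: d1:3  d2:3  d3:3  d4:3  d5:4  d6:4  d7:4  d8:4  d9:0 — peak 4.
Total welder-days = 28 over 9 days ⇒ peak ≥ ⌈28/9⌉ = 4, so 4 is optimal.

4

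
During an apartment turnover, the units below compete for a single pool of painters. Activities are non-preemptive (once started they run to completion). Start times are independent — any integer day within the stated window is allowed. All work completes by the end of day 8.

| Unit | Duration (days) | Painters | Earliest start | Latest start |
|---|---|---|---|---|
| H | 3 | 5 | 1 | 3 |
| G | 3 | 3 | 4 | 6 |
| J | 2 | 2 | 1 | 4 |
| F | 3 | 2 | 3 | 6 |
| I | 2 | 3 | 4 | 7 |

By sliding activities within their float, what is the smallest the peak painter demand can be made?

Early-start (H@1, G@4, J@1, F@3, I@4) gives peak 8: d1:7  d2:7  d3:7  d4:8  d5:8  d6:3  d7:0  d8:0.
Shift J→4, F→6, I→7.
Schedule H@1, G@4, J@4, F@6, I@7: d1:5  d2:5  d3:5  d4:5  d5:5  d6:5  d7:5  d8:5 — peak 5.
Total painter-days = 40 over 8 days ⇒ peak ≥ ⌈40/8⌉ = 5, so 5 is optimal.

5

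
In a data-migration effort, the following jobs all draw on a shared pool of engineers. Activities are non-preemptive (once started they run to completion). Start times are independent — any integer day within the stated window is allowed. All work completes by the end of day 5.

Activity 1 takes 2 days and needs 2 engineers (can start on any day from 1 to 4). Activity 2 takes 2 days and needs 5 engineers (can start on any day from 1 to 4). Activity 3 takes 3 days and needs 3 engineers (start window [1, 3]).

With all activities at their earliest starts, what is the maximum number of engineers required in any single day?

Early-start schedule: Activity 1@1, Activity 2@1, Activity 3@1.
Load per day: day 1: 10, day 2: 10, day 3: 3, day 4: 0, day 5: 0.
Peak is 10.

10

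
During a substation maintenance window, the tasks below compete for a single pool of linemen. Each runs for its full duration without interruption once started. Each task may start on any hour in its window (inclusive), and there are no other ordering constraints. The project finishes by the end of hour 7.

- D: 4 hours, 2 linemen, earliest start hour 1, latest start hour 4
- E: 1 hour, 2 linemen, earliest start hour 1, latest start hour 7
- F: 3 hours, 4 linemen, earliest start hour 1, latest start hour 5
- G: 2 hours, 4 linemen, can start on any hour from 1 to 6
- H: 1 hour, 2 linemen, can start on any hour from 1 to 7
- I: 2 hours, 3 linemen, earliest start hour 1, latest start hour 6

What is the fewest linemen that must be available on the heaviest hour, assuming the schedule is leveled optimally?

Early-start (D@1, E@1, F@1, G@1, H@1, I@1) gives peak 17: h1:17  h2:13  h3:6  h4:2  h5:0  h6:0  h7:0.
Shift E→5, G→4, H→6, I→6.
Schedule D@1, E@5, F@1, G@4, H@6, I@6: h1:6  h2:6  h3:6  h4:6  h5:6  h6:5  h7:3 — peak 6.
Total lineman-hours = 38 over 7 hours ⇒ peak ≥ ⌈38/7⌉ = 6, so 6 is optimal.

6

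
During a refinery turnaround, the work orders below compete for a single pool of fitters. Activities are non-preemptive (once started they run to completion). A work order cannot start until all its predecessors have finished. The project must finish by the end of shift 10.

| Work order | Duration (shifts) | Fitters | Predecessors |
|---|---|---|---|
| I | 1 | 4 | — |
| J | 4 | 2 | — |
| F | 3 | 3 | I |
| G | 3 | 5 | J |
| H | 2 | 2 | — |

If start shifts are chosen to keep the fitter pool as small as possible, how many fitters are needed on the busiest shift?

5

Early-start (I@1, J@1, F@2, G@5, H@1) gives peak 8: s1:8  s2:7  s3:5  s4:5  s5:5  s6:5  s7:5  s8:0  s9:0  s10:0.
Shift J→2, G→6, H→9.
Schedule I@1, J@2, F@2, G@6, H@9: s1:4  s2:5  s3:5  s4:5  s5:2  s6:5  s7:5  s8:5  s9:2  s10:2 — peak 5.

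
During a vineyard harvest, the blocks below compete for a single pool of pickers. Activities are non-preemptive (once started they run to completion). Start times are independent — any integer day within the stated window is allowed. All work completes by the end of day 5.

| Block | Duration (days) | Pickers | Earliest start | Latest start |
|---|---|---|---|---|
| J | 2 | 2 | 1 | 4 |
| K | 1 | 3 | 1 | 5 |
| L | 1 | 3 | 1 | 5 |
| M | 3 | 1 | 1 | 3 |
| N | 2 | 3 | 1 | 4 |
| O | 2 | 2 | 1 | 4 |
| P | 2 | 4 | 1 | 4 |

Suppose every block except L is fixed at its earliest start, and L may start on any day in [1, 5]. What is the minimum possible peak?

L@1: d1:18  d2:12  d3:1  d4:0  d5:0 → peak 18
L@2: d1:15  d2:15  d3:1  d4:0  d5:0 → peak 15
L@3: d1:15  d2:12  d3:4  d4:0  d5:0 → peak 15
L@4: d1:15  d2:12  d3:1  d4:3  d5:0 → peak 15
L@5: d1:15  d2:12  d3:1  d4:0  d5:3 → peak 15
Best is L@2, peak 15.

15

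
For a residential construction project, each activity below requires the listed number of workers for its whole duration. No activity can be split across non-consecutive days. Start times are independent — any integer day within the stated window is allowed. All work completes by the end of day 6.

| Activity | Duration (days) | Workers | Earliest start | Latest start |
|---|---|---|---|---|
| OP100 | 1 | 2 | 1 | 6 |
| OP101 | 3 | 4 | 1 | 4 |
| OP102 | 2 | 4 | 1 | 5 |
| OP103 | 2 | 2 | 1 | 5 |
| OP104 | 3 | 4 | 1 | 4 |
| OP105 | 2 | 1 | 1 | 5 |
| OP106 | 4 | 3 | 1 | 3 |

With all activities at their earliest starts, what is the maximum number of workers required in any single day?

Early-start schedule: OP100@1, OP101@1, OP102@1, OP103@1, OP104@1, OP105@1, OP106@1.
Load per day: day 1: 20, day 2: 18, day 3: 11, day 4: 3, day 5: 0, day 6: 0.
Peak is 20.

20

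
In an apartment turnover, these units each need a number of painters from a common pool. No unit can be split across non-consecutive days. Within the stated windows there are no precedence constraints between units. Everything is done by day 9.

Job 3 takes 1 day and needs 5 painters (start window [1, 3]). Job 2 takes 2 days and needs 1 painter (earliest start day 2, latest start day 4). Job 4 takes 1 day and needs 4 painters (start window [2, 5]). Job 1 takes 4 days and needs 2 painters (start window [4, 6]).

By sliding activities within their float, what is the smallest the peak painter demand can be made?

5

Schedule Job 3@1, Job 2@2, Job 4@2, Job 1@4: d1:5  d2:5  d3:1  d4:2  d5:2  d6:2  d7:2  d8:0  d9:0 — peak 5.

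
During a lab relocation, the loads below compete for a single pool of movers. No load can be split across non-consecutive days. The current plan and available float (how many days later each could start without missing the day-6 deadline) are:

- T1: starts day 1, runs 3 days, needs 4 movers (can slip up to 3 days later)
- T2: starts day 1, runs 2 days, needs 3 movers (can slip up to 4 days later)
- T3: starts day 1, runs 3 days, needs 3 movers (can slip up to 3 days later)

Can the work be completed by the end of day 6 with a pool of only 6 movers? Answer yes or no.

yes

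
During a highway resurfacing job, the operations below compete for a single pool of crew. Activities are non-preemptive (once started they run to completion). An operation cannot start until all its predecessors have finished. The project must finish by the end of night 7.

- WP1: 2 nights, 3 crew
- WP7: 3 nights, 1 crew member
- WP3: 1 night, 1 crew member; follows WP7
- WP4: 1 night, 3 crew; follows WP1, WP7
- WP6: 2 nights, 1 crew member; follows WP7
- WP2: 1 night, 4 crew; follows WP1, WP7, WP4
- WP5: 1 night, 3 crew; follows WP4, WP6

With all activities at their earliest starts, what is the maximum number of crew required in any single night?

5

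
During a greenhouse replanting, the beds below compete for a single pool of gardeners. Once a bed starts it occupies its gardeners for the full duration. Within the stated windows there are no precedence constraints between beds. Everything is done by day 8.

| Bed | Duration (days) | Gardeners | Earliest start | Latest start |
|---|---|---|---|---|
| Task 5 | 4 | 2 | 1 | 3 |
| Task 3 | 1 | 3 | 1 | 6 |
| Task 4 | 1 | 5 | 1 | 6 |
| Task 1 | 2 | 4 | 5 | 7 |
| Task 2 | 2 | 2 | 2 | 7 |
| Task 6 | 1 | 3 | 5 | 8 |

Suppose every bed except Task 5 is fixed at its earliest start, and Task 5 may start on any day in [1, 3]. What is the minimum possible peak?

9

Task 5@1: d1:10  d2:4  d3:4  d4:2  d5:7  d6:4  d7:0  d8:0 → peak 10
Task 5@2: d1:8  d2:4  d3:4  d4:2  d5:9  d6:4  d7:0  d8:0 → peak 9
Task 5@3: d1:8  d2:2  d3:4  d4:2  d5:9  d6:6  d7:0  d8:0 → peak 9
Best is Task 5@2, peak 9.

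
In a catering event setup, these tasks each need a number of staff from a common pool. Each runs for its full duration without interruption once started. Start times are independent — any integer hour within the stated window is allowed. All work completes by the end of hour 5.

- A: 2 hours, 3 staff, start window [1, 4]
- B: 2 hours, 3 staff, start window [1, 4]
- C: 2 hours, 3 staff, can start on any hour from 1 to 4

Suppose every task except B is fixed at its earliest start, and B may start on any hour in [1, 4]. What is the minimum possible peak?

B@1: h1:9  h2:9  h3:0  h4:0  h5:0 → peak 9
B@2: h1:6  h2:9  h3:3  h4:0  h5:0 → peak 9
B@3: h1:6  h2:6  h3:3  h4:3  h5:0 → peak 6
B@4: h1:6  h2:6  h3:0  h4:3  h5:3 → peak 6
Best is B@3, peak 6.

6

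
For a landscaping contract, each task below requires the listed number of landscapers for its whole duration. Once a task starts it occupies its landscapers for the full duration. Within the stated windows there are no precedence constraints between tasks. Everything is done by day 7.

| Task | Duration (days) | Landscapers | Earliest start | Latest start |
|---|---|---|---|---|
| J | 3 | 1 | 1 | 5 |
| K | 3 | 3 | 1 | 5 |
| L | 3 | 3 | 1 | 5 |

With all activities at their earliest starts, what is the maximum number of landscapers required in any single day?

Early-start schedule: J@1, K@1, L@1.
Load per day: day 1: 7, day 2: 7, day 3: 7, day 4: 0, day 5: 0, day 6: 0, day 7: 0.
Peak is 7.

7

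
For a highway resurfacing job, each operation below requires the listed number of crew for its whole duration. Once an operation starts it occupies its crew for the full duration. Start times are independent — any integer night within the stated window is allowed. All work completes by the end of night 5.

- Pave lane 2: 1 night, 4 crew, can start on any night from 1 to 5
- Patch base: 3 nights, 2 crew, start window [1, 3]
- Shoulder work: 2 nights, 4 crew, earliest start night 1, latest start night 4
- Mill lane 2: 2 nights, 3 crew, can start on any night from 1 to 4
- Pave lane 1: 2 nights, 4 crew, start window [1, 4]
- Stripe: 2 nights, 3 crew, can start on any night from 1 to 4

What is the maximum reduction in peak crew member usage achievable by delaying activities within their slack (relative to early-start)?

Early-start peak: n1:20  n2:16  n3:2  n4:0  n5:0 ⇒ 20.
Leveled (Pave lane 2@1, Patch base@1, Shoulder work@4, Mill lane 2@2, Pave lane 1@4, Stripe@2): n1:6  n2:8  n3:8  n4:8  n5:8 ⇒ 8.
Reduction 20 − 8 = 12.

12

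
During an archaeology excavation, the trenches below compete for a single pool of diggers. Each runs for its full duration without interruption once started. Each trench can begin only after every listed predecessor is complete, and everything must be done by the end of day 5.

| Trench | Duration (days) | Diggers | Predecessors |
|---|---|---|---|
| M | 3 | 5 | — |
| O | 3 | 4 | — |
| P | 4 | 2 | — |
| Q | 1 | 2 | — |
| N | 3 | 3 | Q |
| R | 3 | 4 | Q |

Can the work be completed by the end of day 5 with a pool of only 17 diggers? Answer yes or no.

The minimum achievable peak is 18; 17 < 18, so no feasible schedule stays within the cap.

no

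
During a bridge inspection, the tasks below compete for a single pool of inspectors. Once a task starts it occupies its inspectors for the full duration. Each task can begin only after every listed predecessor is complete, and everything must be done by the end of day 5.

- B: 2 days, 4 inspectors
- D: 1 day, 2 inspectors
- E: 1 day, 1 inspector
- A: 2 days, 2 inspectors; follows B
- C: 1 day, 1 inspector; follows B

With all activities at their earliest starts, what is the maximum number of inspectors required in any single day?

Early-start schedule: B@1, D@1, E@1, A@3, C@3.
Load per day: day 1: 7, day 2: 4, day 3: 3, day 4: 2, day 5: 0.
Peak is 7.

7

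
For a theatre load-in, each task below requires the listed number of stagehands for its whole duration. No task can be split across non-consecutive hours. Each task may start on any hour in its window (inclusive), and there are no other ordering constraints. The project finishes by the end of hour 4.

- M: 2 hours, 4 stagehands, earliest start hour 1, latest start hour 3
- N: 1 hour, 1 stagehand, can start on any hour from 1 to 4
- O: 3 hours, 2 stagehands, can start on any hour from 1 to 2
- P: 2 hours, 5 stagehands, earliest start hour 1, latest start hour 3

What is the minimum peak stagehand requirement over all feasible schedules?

7

Early-start (M@1, N@1, O@1, P@1) gives peak 12: h1:12  h2:11  h3:2  h4:0.
Shift P→3.
Schedule M@1, N@1, O@1, P@3: h1:7  h2:6  h3:7  h4:5 — peak 7.
Total stagehand-hours = 25 over 4 hours ⇒ peak ≥ ⌈25/4⌉ = 7, so 7 is optimal.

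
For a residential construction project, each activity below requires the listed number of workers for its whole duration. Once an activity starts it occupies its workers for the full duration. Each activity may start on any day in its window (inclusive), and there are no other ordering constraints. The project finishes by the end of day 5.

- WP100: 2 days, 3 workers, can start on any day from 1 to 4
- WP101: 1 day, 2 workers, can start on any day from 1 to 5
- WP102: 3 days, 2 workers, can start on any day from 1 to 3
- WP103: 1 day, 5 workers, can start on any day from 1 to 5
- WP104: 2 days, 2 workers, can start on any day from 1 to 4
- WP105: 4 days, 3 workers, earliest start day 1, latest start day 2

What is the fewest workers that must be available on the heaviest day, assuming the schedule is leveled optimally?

Early-start (WP100@1, WP101@1, WP102@1, WP103@1, WP104@1, WP105@1) gives peak 17: d1:17  d2:10  d3:5  d4:3  d5:0.
Shift WP103→5, WP104→3, WP105→2.
Schedule WP100@1, WP101@1, WP102@1, WP103@5, WP104@3, WP105@2: d1:7  d2:8  d3:7  d4:5  d5:8 — peak 8.

8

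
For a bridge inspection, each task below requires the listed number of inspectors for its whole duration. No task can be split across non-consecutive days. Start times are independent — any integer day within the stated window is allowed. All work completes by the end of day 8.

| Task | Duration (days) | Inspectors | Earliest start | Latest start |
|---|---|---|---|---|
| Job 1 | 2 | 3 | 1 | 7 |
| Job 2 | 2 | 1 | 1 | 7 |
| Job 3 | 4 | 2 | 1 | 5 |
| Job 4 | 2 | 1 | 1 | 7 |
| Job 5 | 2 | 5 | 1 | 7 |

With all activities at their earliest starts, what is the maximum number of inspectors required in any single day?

12

Early-start schedule: Job 1@1, Job 2@1, Job 3@1, Job 4@1, Job 5@1.
Load per day: day 1: 12, day 2: 12, day 3: 2, day 4: 2, day 5: 0, day 6: 0, day 7: 0, day 8: 0.
Peak is 12.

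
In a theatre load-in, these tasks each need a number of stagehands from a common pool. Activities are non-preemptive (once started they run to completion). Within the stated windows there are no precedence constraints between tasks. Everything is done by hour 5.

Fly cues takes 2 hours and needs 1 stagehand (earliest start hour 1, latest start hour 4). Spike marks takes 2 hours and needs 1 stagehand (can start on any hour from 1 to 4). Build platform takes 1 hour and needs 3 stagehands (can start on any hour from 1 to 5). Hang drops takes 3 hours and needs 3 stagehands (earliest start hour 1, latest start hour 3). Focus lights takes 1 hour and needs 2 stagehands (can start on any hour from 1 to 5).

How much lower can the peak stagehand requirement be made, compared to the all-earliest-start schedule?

Early-start peak: h1:10  h2:5  h3:3  h4:0  h5:0 ⇒ 10.
Leveled (Fly cues@1, Spike marks@2, Build platform@1, Hang drops@3, Focus lights@2): h1:4  h2:4  h3:4  h4:3  h5:3 ⇒ 4.
Reduction 10 − 4 = 6.

6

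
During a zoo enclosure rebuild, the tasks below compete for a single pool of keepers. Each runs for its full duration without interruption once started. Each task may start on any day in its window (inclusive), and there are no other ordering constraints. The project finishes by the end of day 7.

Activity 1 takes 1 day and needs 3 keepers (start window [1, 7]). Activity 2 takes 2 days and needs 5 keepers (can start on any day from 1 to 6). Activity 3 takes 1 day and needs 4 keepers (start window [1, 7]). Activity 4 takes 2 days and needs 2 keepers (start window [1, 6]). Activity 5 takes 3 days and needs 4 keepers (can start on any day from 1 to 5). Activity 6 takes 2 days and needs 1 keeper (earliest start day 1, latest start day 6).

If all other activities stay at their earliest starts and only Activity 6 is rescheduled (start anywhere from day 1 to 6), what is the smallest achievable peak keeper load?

18

Activity 6@1: d1:19  d2:12  d3:4  d4:0  d5:0  d6:0  d7:0 → peak 19
Activity 6@2: d1:18  d2:12  d3:5  d4:0  d5:0  d6:0  d7:0 → peak 18
Activity 6@3: d1:18  d2:11  d3:5  d4:1  d5:0  d6:0  d7:0 → peak 18
Activity 6@4: d1:18  d2:11  d3:4  d4:1  d5:1  d6:0  d7:0 → peak 18
Activity 6@5: d1:18  d2:11  d3:4  d4:0  d5:1  d6:1  d7:0 → peak 18
Activity 6@6: d1:18  d2:11  d3:4  d4:0  d5:0  d6:1  d7:1 → peak 18
Best is Activity 6@2, peak 18.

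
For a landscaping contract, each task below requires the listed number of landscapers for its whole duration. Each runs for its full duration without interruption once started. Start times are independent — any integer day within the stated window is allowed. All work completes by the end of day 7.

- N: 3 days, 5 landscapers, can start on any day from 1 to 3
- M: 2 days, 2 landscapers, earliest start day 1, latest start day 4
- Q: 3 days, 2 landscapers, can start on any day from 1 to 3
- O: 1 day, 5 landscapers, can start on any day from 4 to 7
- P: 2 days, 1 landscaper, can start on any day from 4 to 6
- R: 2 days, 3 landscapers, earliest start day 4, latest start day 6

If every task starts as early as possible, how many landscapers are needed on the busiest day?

Early-start schedule: N@1, M@1, Q@1, O@4, P@4, R@4.
Load per day: day 1: 9, day 2: 9, day 3: 7, day 4: 9, day 5: 4, day 6: 0, day 7: 0.
Peak is 9.

9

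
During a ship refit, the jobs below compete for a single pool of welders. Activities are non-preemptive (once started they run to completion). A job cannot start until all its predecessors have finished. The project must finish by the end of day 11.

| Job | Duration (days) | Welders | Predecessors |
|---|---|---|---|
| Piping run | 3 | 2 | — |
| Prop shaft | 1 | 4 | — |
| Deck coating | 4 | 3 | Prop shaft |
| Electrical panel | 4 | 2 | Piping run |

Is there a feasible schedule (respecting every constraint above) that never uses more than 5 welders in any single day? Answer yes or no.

yes

Schedule Piping run@1, Prop shaft@4, Deck coating@5, Electrical panel@5: d1:2  d2:2  d3:2  d4:4  d5:5  d6:5  d7:5  d8:5  d9:0  d10:0  d11:0 — peak 5 ≤ 5.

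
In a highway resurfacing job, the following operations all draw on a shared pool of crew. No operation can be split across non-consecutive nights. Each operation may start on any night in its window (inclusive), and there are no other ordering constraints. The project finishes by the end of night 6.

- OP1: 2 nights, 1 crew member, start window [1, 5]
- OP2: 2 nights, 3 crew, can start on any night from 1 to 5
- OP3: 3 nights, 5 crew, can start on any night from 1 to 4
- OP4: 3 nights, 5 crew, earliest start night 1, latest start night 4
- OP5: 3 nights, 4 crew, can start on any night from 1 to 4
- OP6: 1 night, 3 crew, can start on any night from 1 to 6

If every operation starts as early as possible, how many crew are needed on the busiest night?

Early-start schedule: OP1@1, OP2@1, OP3@1, OP4@1, OP5@1, OP6@1.
Load per night: night 1: 21, night 2: 18, night 3: 14, night 4: 0, night 5: 0, night 6: 0.
Peak is 21.

21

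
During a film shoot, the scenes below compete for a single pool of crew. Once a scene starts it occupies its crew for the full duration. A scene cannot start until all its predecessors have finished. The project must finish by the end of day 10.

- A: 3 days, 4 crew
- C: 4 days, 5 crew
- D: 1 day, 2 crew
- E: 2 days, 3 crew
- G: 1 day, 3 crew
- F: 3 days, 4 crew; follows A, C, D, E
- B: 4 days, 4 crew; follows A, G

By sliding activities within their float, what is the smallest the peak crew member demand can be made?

Early-start (A@1, C@1, D@1, E@1, G@1, F@5, B@4) gives peak 17: d1:17  d2:12  d3:9  d4:9  d5:8  d6:8  d7:8  d8:0  d9:0  d10:0.
Shift D→4, E→5, G→5, F→7, B→6.
Schedule A@1, C@1, D@4, E@5, G@5, F@7, B@6: d1:9  d2:9  d3:9  d4:7  d5:6  d6:7  d7:8  d8:8  d9:8  d10:0 — peak 9.

9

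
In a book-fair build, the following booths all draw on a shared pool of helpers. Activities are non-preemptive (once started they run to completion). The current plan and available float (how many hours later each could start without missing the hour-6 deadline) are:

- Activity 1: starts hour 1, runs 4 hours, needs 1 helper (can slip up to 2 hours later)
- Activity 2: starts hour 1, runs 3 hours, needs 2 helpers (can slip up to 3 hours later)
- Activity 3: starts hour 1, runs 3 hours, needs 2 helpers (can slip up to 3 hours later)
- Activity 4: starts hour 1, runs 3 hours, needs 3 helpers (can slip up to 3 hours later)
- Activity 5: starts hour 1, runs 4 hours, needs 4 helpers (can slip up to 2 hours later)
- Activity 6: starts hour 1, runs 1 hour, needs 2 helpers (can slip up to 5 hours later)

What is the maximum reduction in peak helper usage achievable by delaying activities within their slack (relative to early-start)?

5

Early-start peak: h1:14  h2:12  h3:12  h4:5  h5:0  h6:0 ⇒ 14.
Leveled (Activity 1@1, Activity 2@1, Activity 3@1, Activity 4@4, Activity 5@1, Activity 6@5): h1:9  h2:9  h3:9  h4:8  h5:5  h6:3 ⇒ 9.
Reduction 14 − 9 = 5.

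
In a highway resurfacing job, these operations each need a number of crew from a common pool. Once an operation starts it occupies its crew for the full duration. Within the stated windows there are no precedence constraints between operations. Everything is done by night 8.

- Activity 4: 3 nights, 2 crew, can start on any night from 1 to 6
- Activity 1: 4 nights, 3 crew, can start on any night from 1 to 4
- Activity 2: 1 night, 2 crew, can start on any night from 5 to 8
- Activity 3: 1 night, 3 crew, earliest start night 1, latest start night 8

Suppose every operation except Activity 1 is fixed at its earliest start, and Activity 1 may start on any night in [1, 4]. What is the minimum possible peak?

5

Activity 1@1: n1:8  n2:5  n3:5  n4:3  n5:2  n6:0  n7:0  n8:0 → peak 8
Activity 1@2: n1:5  n2:5  n3:5  n4:3  n5:5  n6:0  n7:0  n8:0 → peak 5
Activity 1@3: n1:5  n2:2  n3:5  n4:3  n5:5  n6:3  n7:0  n8:0 → peak 5
Activity 1@4: n1:5  n2:2  n3:2  n4:3  n5:5  n6:3  n7:3  n8:0 → peak 5
Best is Activity 1@2, peak 5.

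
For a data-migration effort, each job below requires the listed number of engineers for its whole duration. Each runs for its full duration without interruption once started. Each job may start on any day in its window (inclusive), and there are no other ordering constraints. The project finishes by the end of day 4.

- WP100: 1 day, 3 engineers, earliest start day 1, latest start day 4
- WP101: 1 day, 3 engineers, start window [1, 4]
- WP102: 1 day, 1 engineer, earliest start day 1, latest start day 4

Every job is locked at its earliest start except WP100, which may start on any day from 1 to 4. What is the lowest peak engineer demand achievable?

4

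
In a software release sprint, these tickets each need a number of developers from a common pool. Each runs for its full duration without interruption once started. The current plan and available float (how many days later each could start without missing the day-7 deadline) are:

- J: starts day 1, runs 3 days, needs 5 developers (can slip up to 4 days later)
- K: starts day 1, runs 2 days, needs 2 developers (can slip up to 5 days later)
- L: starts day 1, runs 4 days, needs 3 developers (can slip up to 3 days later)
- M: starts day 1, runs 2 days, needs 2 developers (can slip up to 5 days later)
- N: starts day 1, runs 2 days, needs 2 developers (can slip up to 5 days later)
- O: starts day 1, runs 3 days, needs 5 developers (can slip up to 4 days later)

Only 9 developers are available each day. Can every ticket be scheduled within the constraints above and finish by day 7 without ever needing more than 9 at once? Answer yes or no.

yes

Schedule J@1, K@1, L@4, M@1, N@3, O@5: d1:9  d2:9  d3:7  d4:5  d5:8  d6:8  d7:8 — peak 9 ≤ 9.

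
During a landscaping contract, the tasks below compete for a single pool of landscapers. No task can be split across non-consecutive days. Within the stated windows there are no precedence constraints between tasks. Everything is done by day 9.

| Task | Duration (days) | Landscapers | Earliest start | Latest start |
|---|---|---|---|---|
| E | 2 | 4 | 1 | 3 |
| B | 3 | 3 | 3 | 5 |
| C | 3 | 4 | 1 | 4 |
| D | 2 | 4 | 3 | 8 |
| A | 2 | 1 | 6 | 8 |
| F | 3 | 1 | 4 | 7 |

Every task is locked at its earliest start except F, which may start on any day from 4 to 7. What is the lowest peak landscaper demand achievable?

F@4: d1:8  d2:8  d3:11  d4:8  d5:4  d6:2  d7:1  d8:0  d9:0 → peak 11
F@5: d1:8  d2:8  d3:11  d4:7  d5:4  d6:2  d7:2  d8:0  d9:0 → peak 11
F@6: d1:8  d2:8  d3:11  d4:7  d5:3  d6:2  d7:2  d8:1  d9:0 → peak 11
F@7: d1:8  d2:8  d3:11  d4:7  d5:3  d6:1  d7:2  d8:1  d9:1 → peak 11
Best is F@4, peak 11.

11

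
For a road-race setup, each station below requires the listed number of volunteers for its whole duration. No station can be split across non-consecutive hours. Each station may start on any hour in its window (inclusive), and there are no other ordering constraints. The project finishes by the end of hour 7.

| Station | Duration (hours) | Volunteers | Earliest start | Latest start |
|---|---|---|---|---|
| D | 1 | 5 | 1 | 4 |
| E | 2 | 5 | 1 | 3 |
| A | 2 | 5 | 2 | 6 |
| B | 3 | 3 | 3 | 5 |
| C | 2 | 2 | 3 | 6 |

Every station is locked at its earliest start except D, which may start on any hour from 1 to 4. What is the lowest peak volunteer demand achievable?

D@1: h1:10  h2:10  h3:10  h4:5  h5:3  h6:0  h7:0 → peak 10
D@2: h1:5  h2:15  h3:10  h4:5  h5:3  h6:0  h7:0 → peak 15
D@3: h1:5  h2:10  h3:15  h4:5  h5:3  h6:0  h7:0 → peak 15
D@4: h1:5  h2:10  h3:10  h4:10  h5:3  h6:0  h7:0 → peak 10
Best is D@1, peak 10.

10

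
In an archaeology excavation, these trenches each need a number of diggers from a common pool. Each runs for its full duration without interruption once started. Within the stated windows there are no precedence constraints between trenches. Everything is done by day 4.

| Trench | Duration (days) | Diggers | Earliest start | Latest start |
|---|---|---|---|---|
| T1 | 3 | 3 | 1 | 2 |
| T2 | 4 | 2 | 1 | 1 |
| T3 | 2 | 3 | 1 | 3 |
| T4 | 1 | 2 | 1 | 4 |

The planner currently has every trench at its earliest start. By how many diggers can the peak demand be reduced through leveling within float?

2

Early-start peak: d1:10  d2:8  d3:5  d4:2 ⇒ 10.
Leveled (T1@1, T2@1, T3@1, T4@3): d1:8  d2:8  d3:7  d4:2 ⇒ 8.
Reduction 10 − 8 = 2.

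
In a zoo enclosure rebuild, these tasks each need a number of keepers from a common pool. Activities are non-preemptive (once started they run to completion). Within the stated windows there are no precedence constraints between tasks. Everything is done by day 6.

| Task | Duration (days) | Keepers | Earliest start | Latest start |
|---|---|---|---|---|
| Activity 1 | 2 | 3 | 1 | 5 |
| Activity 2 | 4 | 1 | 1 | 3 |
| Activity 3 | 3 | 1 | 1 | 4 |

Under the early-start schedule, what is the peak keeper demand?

5

Early-start schedule: Activity 1@1, Activity 2@1, Activity 3@1.
Load per day: day 1: 5, day 2: 5, day 3: 2, day 4: 1, day 5: 0, day 6: 0.
Peak is 5.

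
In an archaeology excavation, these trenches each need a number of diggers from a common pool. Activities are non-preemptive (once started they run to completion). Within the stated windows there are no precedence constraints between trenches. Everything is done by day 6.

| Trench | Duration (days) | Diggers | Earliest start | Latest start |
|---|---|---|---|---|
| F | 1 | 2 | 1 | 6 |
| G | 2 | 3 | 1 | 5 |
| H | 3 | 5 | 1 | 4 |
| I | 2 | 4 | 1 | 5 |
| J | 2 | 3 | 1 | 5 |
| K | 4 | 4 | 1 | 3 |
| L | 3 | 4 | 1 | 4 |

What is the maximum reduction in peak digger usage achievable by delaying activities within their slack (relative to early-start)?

Early-start peak: d1:25  d2:23  d3:13  d4:4  d5:0  d6:0 ⇒ 25.
Leveled (F@1, G@1, H@1, I@4, J@2, K@3, L@4): d1:10  d2:11  d3:12  d4:12  d5:12  d6:8 ⇒ 12.
Reduction 25 − 12 = 13.

13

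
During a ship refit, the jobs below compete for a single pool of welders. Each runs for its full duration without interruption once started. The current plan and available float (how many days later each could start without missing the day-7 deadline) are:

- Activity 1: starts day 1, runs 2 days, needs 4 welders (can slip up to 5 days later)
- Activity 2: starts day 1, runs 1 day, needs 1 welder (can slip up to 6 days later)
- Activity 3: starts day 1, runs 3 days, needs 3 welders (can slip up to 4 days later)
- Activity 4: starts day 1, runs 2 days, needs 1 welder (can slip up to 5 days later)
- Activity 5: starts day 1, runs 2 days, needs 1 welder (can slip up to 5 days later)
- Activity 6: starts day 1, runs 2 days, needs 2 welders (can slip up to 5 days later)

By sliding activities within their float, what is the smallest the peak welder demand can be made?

Early-start (Activity 1@1, Activity 2@1, Activity 3@1, Activity 4@1, Activity 5@1, Activity 6@1) gives peak 12: d1:12  d2:11  d3:3  d4:0  d5:0  d6:0  d7:0.
Shift Activity 2→3, Activity 3→3, Activity 4→4, Activity 5→6, Activity 6→6.
Schedule Activity 1@1, Activity 2@3, Activity 3@3, Activity 4@4, Activity 5@6, Activity 6@6: d1:4  d2:4  d3:4  d4:4  d5:4  d6:3  d7:3 — peak 4.
Total welder-days = 26 over 7 days ⇒ peak ≥ ⌈26/7⌉ = 4, so 4 is optimal.

4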